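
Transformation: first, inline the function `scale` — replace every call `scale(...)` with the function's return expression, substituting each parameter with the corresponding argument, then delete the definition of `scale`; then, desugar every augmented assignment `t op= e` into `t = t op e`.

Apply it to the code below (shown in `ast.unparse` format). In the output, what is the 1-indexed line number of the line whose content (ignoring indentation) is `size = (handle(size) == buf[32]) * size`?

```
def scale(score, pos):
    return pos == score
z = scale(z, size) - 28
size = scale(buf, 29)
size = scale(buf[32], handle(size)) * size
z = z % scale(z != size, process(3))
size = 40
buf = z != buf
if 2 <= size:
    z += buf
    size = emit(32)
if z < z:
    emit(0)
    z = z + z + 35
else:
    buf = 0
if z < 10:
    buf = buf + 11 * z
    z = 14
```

Transformed code:
z = (size == z) - 28
size = 29 == buf
size = (handle(size) == buf[32]) * size
z = z % (process(3) == (z != size))
size = 40
buf = z != buf
if 2 <= size:
    z = z + buf
    size = emit(32)
if z < z:
    emit(0)
    z = z + z + 35
else:
    buf = 0
if z < 10:
    buf = buf + 11 * z
    z = 14

3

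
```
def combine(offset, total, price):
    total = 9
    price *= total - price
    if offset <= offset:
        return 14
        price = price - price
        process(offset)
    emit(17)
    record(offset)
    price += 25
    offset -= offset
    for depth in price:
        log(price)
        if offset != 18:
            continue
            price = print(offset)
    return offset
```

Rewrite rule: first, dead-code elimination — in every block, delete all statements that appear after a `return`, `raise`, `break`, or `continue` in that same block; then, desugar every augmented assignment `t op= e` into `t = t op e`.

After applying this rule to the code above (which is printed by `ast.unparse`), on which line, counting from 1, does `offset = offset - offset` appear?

Transformed code:
def combine(offset, total, price):
    total = 9
    price = price * (total - price)
    if offset <= offset:
        return 14
    emit(17)
    record(offset)
    price = price + 25
    offset = offset - offset
    for depth in price:
        log(price)
        if offset != 18:
            continue
    return offset

9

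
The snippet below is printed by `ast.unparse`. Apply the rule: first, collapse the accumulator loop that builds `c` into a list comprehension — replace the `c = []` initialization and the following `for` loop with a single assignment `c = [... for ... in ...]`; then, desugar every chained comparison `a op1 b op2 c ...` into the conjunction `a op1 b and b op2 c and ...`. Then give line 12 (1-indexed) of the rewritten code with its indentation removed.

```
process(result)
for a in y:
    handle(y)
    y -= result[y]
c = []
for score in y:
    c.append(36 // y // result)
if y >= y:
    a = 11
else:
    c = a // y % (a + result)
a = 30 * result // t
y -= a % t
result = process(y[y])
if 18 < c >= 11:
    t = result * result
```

result = process(y[y])

Transformed code:
process(result)
for a in y:
    handle(y)
    y -= result[y]
c = [36 // y // result for score in y]
if y >= y:
    a = 11
else:
    c = a // y % (a + result)
a = 30 * result // t
y -= a % t
result = process(y[y])
if 18 < c and c >= 11:
    t = result * result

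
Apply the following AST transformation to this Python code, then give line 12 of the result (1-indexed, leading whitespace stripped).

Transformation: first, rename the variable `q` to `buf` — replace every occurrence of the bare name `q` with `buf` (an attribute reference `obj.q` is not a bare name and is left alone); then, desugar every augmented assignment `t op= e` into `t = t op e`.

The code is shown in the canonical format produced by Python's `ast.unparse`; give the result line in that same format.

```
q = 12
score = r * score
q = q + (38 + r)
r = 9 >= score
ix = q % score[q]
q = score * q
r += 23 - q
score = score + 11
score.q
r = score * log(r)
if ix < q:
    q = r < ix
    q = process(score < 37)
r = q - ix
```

Transformed code:
buf = 12
score = r * score
buf = buf + (38 + r)
r = 9 >= score
ix = buf % score[buf]
buf = score * buf
r = r + (23 - buf)
score = score + 11
score.q
r = score * log(r)
if ix < buf:
    buf = r < ix
    buf = process(score < 37)
r = buf - ix

buf = r < ix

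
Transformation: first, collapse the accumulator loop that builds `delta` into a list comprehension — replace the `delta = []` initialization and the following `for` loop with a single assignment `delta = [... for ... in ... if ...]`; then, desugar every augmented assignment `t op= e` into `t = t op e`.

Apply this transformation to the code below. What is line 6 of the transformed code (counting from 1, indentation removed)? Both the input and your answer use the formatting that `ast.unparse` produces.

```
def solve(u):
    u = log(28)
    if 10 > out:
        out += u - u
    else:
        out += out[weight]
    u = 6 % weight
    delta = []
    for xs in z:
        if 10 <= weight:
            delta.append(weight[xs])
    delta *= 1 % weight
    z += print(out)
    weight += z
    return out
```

Transformed code:
def solve(u):
    u = log(28)
    if 10 > out:
        out = out + (u - u)
    else:
        out = out + out[weight]
    u = 6 % weight
    delta = [weight[xs] for xs in z if 10 <= weight]
    delta = delta * (1 % weight)
    z = z + print(out)
    weight = weight + z
    return out

out = out + out[weight]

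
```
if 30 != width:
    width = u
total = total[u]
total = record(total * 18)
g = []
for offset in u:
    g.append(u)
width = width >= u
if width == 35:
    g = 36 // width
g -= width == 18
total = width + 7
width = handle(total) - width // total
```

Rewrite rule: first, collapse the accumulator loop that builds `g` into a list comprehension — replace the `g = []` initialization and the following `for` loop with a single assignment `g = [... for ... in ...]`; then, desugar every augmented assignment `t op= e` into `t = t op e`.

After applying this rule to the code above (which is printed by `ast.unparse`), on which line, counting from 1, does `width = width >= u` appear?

Transformed code:
if 30 != width:
    width = u
total = total[u]
total = record(total * 18)
g = [u for offset in u]
width = width >= u
if width == 35:
    g = 36 // width
g = g - (width == 18)
total = width + 7
width = handle(total) - width // total

6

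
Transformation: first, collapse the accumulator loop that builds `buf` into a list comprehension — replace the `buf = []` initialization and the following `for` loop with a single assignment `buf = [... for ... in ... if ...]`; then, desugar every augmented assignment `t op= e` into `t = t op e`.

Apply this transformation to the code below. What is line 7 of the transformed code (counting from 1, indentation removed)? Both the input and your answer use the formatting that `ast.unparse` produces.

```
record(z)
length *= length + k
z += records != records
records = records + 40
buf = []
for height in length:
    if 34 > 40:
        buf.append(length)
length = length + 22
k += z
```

Transformed code:
record(z)
length = length * (length + k)
z = z + (records != records)
records = records + 40
buf = [length for height in length if 34 > 40]
length = length + 22
k = k + z

k = k + z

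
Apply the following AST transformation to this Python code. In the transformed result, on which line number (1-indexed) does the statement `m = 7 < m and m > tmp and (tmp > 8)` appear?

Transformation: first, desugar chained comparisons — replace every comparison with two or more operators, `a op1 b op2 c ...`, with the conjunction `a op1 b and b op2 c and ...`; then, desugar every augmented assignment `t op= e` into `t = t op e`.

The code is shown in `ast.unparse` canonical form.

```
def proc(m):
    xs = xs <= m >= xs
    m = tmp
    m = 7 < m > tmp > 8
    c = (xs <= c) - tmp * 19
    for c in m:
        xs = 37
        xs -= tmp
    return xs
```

4

Transformed code:
def proc(m):
    xs = xs <= m and m >= xs
    m = tmp
    m = 7 < m and m > tmp and (tmp > 8)
    c = (xs <= c) - tmp * 19
    for c in m:
        xs = 37
        xs = xs - tmp
    return xs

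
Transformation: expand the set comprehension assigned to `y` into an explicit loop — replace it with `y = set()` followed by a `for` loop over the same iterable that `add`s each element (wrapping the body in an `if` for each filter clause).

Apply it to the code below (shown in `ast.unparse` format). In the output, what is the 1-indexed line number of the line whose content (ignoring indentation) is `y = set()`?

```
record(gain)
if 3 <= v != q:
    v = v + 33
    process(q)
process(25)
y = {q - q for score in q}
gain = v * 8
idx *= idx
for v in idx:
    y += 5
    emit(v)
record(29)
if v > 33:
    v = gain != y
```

6

Transformed code:
record(gain)
if 3 <= v != q:
    v = v + 33
    process(q)
process(25)
y = set()
for score in q:
    y.add(q - q)
gain = v * 8
idx *= idx
for v in idx:
    y += 5
    emit(v)
record(29)
if v > 33:
    v = gain != y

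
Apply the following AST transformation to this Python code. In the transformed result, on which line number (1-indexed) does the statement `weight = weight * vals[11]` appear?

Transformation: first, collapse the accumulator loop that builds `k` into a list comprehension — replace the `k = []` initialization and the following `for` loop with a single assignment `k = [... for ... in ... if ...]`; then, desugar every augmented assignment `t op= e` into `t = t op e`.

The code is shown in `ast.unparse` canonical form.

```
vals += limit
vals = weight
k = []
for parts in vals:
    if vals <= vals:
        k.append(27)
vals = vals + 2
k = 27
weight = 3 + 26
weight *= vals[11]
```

Transformed code:
vals = vals + limit
vals = weight
k = [27 for parts in vals if vals <= vals]
vals = vals + 2
k = 27
weight = 3 + 26
weight = weight * vals[11]

7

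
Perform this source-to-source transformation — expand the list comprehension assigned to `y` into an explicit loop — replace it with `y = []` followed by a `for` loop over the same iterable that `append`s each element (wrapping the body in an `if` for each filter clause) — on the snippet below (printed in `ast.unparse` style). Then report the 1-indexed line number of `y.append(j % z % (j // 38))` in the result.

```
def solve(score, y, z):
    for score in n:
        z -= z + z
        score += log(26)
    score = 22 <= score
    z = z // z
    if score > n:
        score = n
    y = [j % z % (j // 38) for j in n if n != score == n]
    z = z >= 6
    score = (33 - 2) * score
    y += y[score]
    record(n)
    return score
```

12

Transformed code:
def solve(score, y, z):
    for score in n:
        z -= z + z
        score += log(26)
    score = 22 <= score
    z = z // z
    if score > n:
        score = n
    y = []
    for j in n:
        if n != score == n:
            y.append(j % z % (j // 38))
    z = z >= 6
    score = (33 - 2) * score
    y += y[score]
    record(n)
    return score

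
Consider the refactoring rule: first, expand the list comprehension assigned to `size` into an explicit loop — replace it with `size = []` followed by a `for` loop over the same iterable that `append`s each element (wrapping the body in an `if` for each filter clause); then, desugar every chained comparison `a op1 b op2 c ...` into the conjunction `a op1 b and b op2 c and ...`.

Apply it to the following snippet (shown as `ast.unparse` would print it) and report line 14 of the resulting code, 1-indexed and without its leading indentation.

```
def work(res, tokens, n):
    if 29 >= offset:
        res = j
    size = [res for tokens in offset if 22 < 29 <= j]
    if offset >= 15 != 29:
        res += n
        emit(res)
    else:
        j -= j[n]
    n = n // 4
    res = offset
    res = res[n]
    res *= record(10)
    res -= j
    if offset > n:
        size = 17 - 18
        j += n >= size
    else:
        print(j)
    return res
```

Transformed code:
def work(res, tokens, n):
    if 29 >= offset:
        res = j
    size = []
    for tokens in offset:
        if 22 < 29 and 29 <= j:
            size.append(res)
    if offset >= 15 and 15 != 29:
        res += n
        emit(res)
    else:
        j -= j[n]
    n = n // 4
    res = offset
    res = res[n]
    res *= record(10)
    res -= j
    if offset > n:
        size = 17 - 18
        j += n >= size
    else:
        print(j)
    return res

res = offset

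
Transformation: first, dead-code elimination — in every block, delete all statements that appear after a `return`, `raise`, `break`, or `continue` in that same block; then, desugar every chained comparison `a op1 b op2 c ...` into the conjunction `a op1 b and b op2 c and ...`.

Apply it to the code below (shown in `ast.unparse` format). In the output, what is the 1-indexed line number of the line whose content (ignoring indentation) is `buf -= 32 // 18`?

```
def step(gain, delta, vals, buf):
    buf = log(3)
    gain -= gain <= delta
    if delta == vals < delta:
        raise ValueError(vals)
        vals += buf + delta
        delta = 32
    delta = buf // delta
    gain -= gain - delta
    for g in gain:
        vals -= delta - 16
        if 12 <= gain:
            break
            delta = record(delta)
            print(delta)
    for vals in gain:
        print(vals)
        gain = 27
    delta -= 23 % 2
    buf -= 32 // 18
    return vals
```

16

Transformed code:
def step(gain, delta, vals, buf):
    buf = log(3)
    gain -= gain <= delta
    if delta == vals and vals < delta:
        raise ValueError(vals)
    delta = buf // delta
    gain -= gain - delta
    for g in gain:
        vals -= delta - 16
        if 12 <= gain:
            break
    for vals in gain:
        print(vals)
        gain = 27
    delta -= 23 % 2
    buf -= 32 // 18
    return vals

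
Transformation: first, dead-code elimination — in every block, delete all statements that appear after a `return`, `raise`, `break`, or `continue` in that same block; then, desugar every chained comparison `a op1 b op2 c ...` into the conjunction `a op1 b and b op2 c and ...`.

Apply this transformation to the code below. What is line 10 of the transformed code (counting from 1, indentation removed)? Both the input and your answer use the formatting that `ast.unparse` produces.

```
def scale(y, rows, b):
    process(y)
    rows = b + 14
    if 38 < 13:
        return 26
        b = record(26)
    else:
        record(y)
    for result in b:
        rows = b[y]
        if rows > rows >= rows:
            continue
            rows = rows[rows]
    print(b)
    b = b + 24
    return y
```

Transformed code:
def scale(y, rows, b):
    process(y)
    rows = b + 14
    if 38 < 13:
        return 26
    else:
        record(y)
    for result in b:
        rows = b[y]
        if rows > rows and rows >= rows:
            continue
    print(b)
    b = b + 24
    return y

if rows > rows and rows >= rows:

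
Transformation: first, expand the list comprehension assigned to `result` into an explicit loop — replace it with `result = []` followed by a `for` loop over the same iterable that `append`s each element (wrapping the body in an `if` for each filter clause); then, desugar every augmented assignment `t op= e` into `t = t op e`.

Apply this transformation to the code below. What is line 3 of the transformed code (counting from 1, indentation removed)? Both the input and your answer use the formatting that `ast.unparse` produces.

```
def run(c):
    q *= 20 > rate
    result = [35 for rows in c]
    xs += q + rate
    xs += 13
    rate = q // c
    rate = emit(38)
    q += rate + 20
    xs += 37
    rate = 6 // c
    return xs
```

Transformed code:
def run(c):
    q = q * (20 > rate)
    result = []
    for rows in c:
        result.append(35)
    xs = xs + (q + rate)
    xs = xs + 13
    rate = q // c
    rate = emit(38)
    q = q + (rate + 20)
    xs = xs + 37
    rate = 6 // c
    return xs

result = []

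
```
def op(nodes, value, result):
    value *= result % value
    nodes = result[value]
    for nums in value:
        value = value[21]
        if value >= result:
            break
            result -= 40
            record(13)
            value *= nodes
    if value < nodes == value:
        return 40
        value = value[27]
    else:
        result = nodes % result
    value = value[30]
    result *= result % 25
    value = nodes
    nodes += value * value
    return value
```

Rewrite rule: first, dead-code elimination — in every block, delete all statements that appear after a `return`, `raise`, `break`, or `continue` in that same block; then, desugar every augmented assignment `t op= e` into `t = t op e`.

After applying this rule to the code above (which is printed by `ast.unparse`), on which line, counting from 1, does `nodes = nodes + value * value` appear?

Transformed code:
def op(nodes, value, result):
    value = value * (result % value)
    nodes = result[value]
    for nums in value:
        value = value[21]
        if value >= result:
            break
    if value < nodes == value:
        return 40
    else:
        result = nodes % result
    value = value[30]
    result = result * (result % 25)
    value = nodes
    nodes = nodes + value * value
    return value

15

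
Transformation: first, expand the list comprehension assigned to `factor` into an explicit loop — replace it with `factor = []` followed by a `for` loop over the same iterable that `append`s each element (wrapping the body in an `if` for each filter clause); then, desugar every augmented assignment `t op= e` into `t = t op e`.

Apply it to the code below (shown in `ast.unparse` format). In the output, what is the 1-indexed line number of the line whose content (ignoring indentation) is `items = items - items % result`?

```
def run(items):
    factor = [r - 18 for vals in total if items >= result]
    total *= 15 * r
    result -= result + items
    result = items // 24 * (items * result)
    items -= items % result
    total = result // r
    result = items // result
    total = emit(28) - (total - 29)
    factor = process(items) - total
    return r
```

Transformed code:
def run(items):
    factor = []
    for vals in total:
        if items >= result:
            factor.append(r - 18)
    total = total * (15 * r)
    result = result - (result + items)
    result = items // 24 * (items * result)
    items = items - items % result
    total = result // r
    result = items // result
    total = emit(28) - (total - 29)
    factor = process(items) - total
    return r

9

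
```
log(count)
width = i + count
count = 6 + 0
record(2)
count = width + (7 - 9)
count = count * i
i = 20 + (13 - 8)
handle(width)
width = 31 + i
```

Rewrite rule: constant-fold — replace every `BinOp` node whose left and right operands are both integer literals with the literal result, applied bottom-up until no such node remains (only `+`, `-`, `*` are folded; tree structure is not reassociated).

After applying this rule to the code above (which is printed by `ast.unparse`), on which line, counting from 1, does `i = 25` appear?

Transformed code:
log(count)
width = i + count
count = 6
record(2)
count = width + -2
count = count * i
i = 25
handle(width)
width = 31 + i

7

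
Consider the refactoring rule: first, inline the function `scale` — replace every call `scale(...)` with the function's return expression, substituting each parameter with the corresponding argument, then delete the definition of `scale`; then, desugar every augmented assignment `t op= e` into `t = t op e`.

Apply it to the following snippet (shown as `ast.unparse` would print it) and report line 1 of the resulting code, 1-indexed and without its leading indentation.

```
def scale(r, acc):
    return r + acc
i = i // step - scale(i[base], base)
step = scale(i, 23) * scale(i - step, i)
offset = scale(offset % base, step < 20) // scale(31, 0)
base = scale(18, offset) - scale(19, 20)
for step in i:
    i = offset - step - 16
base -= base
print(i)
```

i = i // step - (i[base] + base)

Transformed code:
i = i // step - (i[base] + base)
step = (i + 23) * (i - step + i)
offset = (offset % base + (step < 20)) // (31 + 0)
base = 18 + offset - (19 + 20)
for step in i:
    i = offset - step - 16
base = base - base
print(i)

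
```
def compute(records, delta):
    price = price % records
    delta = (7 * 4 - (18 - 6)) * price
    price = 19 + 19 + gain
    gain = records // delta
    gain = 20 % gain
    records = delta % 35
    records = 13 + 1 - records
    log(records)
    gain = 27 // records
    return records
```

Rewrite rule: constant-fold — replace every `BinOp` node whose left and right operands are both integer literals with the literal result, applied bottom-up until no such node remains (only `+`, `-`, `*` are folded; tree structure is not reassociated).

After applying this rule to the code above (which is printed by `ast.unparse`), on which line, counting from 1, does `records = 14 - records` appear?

Transformed code:
def compute(records, delta):
    price = price % records
    delta = 16 * price
    price = 38 + gain
    gain = records // delta
    gain = 20 % gain
    records = delta % 35
    records = 14 - records
    log(records)
    gain = 27 // records
    return records

8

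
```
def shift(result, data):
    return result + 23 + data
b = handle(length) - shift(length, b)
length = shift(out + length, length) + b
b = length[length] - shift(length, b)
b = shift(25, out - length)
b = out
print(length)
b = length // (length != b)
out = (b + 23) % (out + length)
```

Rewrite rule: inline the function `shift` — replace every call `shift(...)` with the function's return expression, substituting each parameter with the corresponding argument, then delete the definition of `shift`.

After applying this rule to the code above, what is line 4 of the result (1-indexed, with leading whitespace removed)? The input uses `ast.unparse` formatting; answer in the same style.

Transformed code:
b = handle(length) - (length + 23 + b)
length = out + length + 23 + length + b
b = length[length] - (length + 23 + b)
b = 25 + 23 + (out - length)
b = out
print(length)
b = length // (length != b)
out = (b + 23) % (out + length)

b = 25 + 23 + (out - length)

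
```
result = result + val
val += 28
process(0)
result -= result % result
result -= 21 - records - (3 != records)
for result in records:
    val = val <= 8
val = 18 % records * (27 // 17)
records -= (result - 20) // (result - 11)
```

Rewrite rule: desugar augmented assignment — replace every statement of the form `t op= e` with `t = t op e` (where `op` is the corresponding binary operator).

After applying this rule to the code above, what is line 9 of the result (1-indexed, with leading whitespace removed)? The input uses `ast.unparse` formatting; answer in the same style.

records = records - (result - 20) // (result - 11)

Transformed code:
result = result + val
val = val + 28
process(0)
result = result - result % result
result = result - (21 - records - (3 != records))
for result in records:
    val = val <= 8
val = 18 % records * (27 // 17)
records = records - (result - 20) // (result - 11)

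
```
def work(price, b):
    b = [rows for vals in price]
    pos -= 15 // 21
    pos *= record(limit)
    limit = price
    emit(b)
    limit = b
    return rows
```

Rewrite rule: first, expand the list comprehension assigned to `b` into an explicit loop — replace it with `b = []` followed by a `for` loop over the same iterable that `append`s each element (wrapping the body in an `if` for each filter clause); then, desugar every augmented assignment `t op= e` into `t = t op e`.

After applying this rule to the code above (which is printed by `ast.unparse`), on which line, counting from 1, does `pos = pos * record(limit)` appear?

6

Transformed code:
def work(price, b):
    b = []
    for vals in price:
        b.append(rows)
    pos = pos - 15 // 21
    pos = pos * record(limit)
    limit = price
    emit(b)
    limit = b
    return rows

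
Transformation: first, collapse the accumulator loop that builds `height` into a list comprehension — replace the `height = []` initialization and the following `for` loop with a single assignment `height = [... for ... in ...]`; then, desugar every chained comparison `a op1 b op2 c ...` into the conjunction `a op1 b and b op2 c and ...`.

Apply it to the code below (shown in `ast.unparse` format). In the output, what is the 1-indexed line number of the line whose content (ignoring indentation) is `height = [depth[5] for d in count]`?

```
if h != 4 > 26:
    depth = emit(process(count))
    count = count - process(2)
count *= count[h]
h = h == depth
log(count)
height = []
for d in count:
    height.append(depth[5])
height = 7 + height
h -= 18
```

7

Transformed code:
if h != 4 and 4 > 26:
    depth = emit(process(count))
    count = count - process(2)
count *= count[h]
h = h == depth
log(count)
height = [depth[5] for d in count]
height = 7 + height
h -= 18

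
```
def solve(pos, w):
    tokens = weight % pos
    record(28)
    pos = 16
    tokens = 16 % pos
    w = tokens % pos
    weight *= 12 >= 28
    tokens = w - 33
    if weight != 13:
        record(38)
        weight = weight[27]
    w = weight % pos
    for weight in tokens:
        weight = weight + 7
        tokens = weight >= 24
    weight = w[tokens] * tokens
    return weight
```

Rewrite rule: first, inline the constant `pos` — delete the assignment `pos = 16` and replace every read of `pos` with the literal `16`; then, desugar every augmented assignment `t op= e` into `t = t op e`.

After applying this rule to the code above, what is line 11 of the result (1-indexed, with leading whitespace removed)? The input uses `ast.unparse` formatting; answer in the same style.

Transformed code:
def solve(pos, w):
    tokens = weight % 16
    record(28)
    tokens = 16 % 16
    w = tokens % 16
    weight = weight * (12 >= 28)
    tokens = w - 33
    if weight != 13:
        record(38)
        weight = weight[27]
    w = weight % 16
    for weight in tokens:
        weight = weight + 7
        tokens = weight >= 24
    weight = w[tokens] * tokens
    return weight

w = weight % 16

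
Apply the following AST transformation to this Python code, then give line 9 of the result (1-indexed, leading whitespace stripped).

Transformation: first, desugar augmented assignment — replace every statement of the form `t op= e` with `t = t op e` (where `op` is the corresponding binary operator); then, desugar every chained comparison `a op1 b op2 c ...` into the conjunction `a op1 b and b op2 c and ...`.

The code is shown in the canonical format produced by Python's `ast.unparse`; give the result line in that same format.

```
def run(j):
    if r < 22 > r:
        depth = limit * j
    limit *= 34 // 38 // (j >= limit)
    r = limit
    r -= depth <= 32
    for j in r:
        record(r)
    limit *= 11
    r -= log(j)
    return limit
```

Transformed code:
def run(j):
    if r < 22 and 22 > r:
        depth = limit * j
    limit = limit * (34 // 38 // (j >= limit))
    r = limit
    r = r - (depth <= 32)
    for j in r:
        record(r)
    limit = limit * 11
    r = r - log(j)
    return limit

limit = limit * 11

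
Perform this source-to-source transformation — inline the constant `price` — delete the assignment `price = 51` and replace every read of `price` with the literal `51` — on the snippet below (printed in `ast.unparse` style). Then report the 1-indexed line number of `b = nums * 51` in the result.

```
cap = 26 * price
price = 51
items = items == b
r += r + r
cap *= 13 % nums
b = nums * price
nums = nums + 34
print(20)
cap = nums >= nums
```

5

Transformed code:
cap = 26 * 51
items = items == b
r += r + r
cap *= 13 % nums
b = nums * 51
nums = nums + 34
print(20)
cap = nums >= nums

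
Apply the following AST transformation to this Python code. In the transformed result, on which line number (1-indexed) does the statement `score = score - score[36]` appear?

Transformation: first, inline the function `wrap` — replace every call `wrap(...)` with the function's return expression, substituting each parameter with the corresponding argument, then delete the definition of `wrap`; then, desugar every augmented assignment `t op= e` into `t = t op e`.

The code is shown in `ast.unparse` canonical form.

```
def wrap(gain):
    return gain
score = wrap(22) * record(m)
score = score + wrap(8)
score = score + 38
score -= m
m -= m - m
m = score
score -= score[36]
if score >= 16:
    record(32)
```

Transformed code:
score = 22 * record(m)
score = score + 8
score = score + 38
score = score - m
m = m - (m - m)
m = score
score = score - score[36]
if score >= 16:
    record(32)

7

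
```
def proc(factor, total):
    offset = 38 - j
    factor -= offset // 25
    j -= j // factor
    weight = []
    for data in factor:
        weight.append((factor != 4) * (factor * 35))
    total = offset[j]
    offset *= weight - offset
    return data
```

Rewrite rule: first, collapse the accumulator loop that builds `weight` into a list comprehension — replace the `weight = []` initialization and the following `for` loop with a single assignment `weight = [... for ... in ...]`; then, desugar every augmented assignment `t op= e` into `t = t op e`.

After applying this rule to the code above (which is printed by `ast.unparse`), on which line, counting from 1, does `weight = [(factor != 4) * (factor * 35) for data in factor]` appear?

Transformed code:
def proc(factor, total):
    offset = 38 - j
    factor = factor - offset // 25
    j = j - j // factor
    weight = [(factor != 4) * (factor * 35) for data in factor]
    total = offset[j]
    offset = offset * (weight - offset)
    return data

5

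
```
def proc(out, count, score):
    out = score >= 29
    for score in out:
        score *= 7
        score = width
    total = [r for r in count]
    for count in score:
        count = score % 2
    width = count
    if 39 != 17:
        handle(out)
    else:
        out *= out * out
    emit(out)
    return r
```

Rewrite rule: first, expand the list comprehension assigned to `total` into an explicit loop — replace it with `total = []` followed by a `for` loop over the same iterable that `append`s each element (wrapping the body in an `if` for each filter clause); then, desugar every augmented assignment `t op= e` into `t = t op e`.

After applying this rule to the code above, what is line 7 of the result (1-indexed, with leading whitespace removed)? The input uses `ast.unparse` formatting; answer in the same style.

for r in count:

Transformed code:
def proc(out, count, score):
    out = score >= 29
    for score in out:
        score = score * 7
        score = width
    total = []
    for r in count:
        total.append(r)
    for count in score:
        count = score % 2
    width = count
    if 39 != 17:
        handle(out)
    else:
        out = out * (out * out)
    emit(out)
    return r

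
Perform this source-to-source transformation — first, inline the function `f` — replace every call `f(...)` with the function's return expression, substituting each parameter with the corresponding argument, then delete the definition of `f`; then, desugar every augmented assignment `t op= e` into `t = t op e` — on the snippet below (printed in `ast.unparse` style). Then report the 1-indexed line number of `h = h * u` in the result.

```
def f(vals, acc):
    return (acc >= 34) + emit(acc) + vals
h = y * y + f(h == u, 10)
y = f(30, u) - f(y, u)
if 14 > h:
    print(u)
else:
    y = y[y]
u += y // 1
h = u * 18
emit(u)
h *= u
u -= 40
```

10

Transformed code:
h = y * y + ((10 >= 34) + emit(10) + (h == u))
y = (u >= 34) + emit(u) + 30 - ((u >= 34) + emit(u) + y)
if 14 > h:
    print(u)
else:
    y = y[y]
u = u + y // 1
h = u * 18
emit(u)
h = h * u
u = u - 40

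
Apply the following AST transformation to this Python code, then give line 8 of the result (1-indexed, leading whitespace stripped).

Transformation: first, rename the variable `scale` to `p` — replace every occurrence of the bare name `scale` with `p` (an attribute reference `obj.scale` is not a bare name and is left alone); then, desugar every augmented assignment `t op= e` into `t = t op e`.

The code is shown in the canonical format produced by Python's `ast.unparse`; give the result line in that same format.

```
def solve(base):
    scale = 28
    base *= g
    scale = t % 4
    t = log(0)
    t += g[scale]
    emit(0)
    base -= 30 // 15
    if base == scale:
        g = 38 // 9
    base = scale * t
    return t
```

Transformed code:
def solve(base):
    p = 28
    base = base * g
    p = t % 4
    t = log(0)
    t = t + g[p]
    emit(0)
    base = base - 30 // 15
    if base == p:
        g = 38 // 9
    base = p * t
    return t

base = base - 30 // 15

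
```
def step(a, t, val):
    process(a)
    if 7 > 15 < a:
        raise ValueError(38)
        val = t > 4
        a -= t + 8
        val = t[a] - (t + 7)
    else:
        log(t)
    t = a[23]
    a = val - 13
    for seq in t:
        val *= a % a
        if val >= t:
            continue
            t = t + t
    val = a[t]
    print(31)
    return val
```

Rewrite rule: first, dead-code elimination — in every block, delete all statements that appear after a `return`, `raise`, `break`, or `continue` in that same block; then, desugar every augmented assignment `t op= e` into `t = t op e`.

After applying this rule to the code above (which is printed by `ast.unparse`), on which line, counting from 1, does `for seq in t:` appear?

9

Transformed code:
def step(a, t, val):
    process(a)
    if 7 > 15 < a:
        raise ValueError(38)
    else:
        log(t)
    t = a[23]
    a = val - 13
    for seq in t:
        val = val * (a % a)
        if val >= t:
            continue
    val = a[t]
    print(31)
    return val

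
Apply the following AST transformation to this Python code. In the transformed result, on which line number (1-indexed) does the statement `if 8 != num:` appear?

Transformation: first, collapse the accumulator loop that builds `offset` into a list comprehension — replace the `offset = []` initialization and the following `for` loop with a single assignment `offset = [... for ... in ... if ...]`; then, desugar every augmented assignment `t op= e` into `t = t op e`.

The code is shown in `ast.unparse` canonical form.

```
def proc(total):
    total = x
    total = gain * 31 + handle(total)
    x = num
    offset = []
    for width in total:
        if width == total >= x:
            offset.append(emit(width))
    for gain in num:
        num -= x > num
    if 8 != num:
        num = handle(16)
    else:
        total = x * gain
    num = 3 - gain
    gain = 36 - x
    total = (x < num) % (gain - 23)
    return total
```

Transformed code:
def proc(total):
    total = x
    total = gain * 31 + handle(total)
    x = num
    offset = [emit(width) for width in total if width == total >= x]
    for gain in num:
        num = num - (x > num)
    if 8 != num:
        num = handle(16)
    else:
        total = x * gain
    num = 3 - gain
    gain = 36 - x
    total = (x < num) % (gain - 23)
    return total

8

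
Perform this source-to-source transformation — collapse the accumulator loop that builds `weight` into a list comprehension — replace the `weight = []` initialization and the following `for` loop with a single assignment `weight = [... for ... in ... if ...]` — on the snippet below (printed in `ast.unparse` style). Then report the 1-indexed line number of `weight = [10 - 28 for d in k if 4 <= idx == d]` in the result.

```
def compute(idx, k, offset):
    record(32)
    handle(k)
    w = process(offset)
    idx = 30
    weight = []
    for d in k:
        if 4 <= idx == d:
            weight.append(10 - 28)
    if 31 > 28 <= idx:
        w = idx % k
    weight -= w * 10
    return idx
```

6

Transformed code:
def compute(idx, k, offset):
    record(32)
    handle(k)
    w = process(offset)
    idx = 30
    weight = [10 - 28 for d in k if 4 <= idx == d]
    if 31 > 28 <= idx:
        w = idx % k
    weight -= w * 10
    return idx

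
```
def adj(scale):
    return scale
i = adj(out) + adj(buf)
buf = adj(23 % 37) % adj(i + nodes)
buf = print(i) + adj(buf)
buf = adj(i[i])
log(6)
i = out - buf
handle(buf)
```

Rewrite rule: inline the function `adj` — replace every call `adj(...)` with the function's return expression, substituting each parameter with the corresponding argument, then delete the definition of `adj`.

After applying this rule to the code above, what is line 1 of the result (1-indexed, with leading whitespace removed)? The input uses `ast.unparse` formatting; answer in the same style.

i = out + buf

Transformed code:
i = out + buf
buf = 23 % 37 % (i + nodes)
buf = print(i) + buf
buf = i[i]
log(6)
i = out - buf
handle(buf)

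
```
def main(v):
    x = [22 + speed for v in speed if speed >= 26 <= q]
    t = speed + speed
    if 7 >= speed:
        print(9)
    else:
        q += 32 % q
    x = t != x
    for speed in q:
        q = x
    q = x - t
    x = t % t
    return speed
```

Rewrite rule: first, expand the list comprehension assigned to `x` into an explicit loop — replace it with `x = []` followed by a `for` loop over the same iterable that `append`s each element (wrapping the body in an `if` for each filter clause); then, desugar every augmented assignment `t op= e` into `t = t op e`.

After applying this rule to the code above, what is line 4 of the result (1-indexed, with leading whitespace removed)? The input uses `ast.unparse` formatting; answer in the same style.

if speed >= 26 <= q:

Transformed code:
def main(v):
    x = []
    for v in speed:
        if speed >= 26 <= q:
            x.append(22 + speed)
    t = speed + speed
    if 7 >= speed:
        print(9)
    else:
        q = q + 32 % q
    x = t != x
    for speed in q:
        q = x
    q = x - t
    x = t % t
    return speed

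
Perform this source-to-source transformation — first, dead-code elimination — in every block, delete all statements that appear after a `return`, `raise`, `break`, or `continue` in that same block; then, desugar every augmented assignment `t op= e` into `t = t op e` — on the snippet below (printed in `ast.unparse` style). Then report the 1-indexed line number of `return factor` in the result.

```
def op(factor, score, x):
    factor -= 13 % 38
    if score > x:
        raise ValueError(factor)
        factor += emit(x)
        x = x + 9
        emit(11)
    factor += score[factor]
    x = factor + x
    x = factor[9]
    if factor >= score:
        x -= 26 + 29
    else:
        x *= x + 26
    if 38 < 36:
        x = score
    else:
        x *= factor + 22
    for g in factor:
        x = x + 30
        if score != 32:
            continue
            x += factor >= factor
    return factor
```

Transformed code:
def op(factor, score, x):
    factor = factor - 13 % 38
    if score > x:
        raise ValueError(factor)
    factor = factor + score[factor]
    x = factor + x
    x = factor[9]
    if factor >= score:
        x = x - (26 + 29)
    else:
        x = x * (x + 26)
    if 38 < 36:
        x = score
    else:
        x = x * (factor + 22)
    for g in factor:
        x = x + 30
        if score != 32:
            continue
    return factor

20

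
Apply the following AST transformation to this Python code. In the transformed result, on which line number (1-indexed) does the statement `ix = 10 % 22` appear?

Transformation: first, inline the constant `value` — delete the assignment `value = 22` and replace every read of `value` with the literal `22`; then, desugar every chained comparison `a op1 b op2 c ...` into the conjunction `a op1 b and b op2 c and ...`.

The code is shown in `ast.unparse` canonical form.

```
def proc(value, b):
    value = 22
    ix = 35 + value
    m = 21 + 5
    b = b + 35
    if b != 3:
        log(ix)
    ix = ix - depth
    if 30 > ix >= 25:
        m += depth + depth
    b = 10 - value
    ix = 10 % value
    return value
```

Transformed code:
def proc(value, b):
    ix = 35 + 22
    m = 21 + 5
    b = b + 35
    if b != 3:
        log(ix)
    ix = ix - depth
    if 30 > ix and ix >= 25:
        m += depth + depth
    b = 10 - 22
    ix = 10 % 22
    return 22

11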